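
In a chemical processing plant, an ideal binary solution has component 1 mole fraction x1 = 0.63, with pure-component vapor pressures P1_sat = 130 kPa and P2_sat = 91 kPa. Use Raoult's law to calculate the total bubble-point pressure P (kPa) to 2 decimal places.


P = x1*P1_sat + x2*P2_sat
x2 = 1 - x1 = 1 - 0.63 = 0.37
P = 0.63*130 + 0.37*91
P = 81.9 + 33.67
P = 115.57 kPa


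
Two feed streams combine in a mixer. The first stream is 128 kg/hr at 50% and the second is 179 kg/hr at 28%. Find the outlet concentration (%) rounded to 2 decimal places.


Mass balance on solute: F1*x1 + F2*x2 = F3*x3
F3 = F1 + F2 = 128 + 179 = 307 kg/hr
x3 = (F1*x1 + F2*x2)/F3
x3 = (128*0.5 + 179*0.28) / 307
x3 = 37.17%


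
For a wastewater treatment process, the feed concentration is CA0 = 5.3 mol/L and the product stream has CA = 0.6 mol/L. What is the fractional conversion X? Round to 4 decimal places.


X = (CA0 - CA) / CA0
X = (5.3 - 0.6) / 5.3
X = 4.7 / 5.3
X = 0.8868


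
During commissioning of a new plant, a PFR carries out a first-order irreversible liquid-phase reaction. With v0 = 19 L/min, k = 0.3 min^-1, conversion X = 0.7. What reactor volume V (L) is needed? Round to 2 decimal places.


V = (v0/k) * ln(1/(1-X))
V = (19/0.3) * ln(1/(1-0.7))
V = 63.333333 * ln(3.333333)
V = 63.333333 * 1.203973
V = 76.25 L


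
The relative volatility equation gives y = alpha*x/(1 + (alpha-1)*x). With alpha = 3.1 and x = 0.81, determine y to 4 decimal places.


y = alpha*x / (1 + (alpha-1)*x)
y = 3.1*0.81 / (1 + (3.1-1)*0.81)
y = 2.511 / (1 + 1.701)
y = 2.511 / 2.701
y = 0.9297


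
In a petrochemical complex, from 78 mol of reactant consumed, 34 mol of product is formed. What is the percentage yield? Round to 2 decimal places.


Yield = (moles product / moles consumed) * 100%
Yield = (34 / 78) * 100
Yield = 0.4359 * 100
Yield = 43.59%


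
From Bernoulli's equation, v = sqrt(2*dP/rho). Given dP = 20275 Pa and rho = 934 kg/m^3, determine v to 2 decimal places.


v = sqrt(2*dP/rho)
v = sqrt(2*20275/934)
v = sqrt(43.415418)
v = 6.59 m/s


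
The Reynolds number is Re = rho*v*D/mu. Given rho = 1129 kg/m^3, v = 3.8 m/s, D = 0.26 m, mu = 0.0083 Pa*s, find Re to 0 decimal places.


Re = rho * v * D / mu
Re = 1129 * 3.8 * 0.26 / 0.0083
Re = 1115.452 / 0.0083
Re = 134392


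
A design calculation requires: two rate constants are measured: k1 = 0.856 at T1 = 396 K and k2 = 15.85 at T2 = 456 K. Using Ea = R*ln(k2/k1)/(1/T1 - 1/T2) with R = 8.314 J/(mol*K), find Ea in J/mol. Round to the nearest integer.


Ea = R * ln(k2/k1) / (1/T1 - 1/T2)
ln(k2/k1) = ln(15.85/0.856) = 2.9186544
1/T1 - 1/T2 = 1/396 - 1/456 = 0.000332270069
Ea = 8.314 * 2.9186544 / 0.000332270069
Ea = 73030 J/mol


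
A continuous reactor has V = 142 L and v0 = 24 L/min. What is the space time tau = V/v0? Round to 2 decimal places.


tau = V / v0
tau = 142 / 24
tau = 5.92 min


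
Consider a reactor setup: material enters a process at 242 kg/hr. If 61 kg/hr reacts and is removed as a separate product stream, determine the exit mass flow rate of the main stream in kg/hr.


Steady-state mass balance on the main outlet: F_out = F_in - F_removed
F_out = 242 - 61
F_out = 181 kg/hr


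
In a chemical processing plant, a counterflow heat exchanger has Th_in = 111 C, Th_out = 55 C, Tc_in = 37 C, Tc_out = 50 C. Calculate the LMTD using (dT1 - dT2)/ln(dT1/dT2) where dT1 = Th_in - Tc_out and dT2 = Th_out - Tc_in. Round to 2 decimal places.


dT1 = Th_in - Tc_out = 111 - 50 = 61
dT2 = Th_out - Tc_in = 55 - 37 = 18
LMTD = (dT1 - dT2) / ln(dT1/dT2)
LMTD = (61 - 18) / ln(61/18)
LMTD = 35.23 K


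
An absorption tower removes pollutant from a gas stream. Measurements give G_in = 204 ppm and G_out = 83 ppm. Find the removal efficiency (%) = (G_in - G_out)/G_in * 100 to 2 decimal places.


Efficiency = (G_in - G_out) / G_in * 100%
Efficiency = (204 - 83) / 204 * 100
Efficiency = 121 / 204 * 100
Efficiency = 59.31%


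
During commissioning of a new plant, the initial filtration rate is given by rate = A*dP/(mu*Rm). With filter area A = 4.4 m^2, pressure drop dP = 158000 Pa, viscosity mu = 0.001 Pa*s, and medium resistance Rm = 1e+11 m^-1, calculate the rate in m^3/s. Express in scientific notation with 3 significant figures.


rate = A * dP / (mu * Rm)
rate = 4.4 * 158000 / (0.001 * 1e+11)
rate = 695200.0 / 1.000e+08
rate = 6.95e-03 m^3/s


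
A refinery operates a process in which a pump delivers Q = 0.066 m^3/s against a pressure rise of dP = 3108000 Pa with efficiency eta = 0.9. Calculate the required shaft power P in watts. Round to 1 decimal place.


P = Q * dP / eta
P = 0.066 * 3108000 / 0.9
P = 205128.0 / 0.9
P = 227920.0 W


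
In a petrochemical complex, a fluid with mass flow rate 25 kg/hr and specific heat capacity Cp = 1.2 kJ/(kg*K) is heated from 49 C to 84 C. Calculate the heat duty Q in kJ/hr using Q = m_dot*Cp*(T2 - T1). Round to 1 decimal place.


Q = m_dot * Cp * (T2 - T1)
Q = 25 * 1.2 * (84 - 49)
Q = 25 * 1.2 * 35
Q = 1050.0 kJ/hr


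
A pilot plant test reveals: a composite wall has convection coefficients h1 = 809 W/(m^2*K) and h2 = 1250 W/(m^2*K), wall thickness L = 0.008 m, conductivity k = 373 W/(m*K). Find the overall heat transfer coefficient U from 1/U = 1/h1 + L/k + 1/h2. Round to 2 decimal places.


1/U = 1/h1 + L/k + 1/h2
1/U = 1/809 + 0.008/373 + 1/1250
1/U = 0.0012360939 + 2.14477e-05 + 0.0008
1/U = 0.0020575416
U = 486.02 W/(m^2*K)


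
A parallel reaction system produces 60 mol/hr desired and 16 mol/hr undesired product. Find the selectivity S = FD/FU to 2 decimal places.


S = desired product rate / undesired product rate
S = 60 / 16
S = 3.75


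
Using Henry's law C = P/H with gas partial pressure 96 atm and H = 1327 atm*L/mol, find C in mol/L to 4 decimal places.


C = P / H
C = 96 / 1327
C = 0.0723 mol/L


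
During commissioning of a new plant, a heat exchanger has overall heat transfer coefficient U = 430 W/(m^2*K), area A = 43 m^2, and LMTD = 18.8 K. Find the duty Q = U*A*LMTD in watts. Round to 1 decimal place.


Q = U * A * LMTD
Q = 430 * 43 * 18.8
Q = 347612.0 W


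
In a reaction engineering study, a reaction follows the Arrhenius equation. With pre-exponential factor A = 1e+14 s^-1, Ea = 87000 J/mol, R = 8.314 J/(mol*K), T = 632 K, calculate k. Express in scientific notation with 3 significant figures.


k = A * exp(-Ea/(R*T))
k = 1e+14 * exp(-87000 / (8.314 * 632))
k = 1e+14 * exp(-16.557401)
k = 6.44e+06


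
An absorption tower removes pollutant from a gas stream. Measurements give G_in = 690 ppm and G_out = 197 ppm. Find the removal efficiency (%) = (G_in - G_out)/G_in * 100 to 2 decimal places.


Efficiency = (G_in - G_out) / G_in * 100%
Efficiency = (690 - 197) / 690 * 100
Efficiency = 493 / 690 * 100
Efficiency = 71.45%


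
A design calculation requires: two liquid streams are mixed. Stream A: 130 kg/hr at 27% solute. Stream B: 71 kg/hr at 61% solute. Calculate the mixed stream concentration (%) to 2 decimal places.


Mass balance on solute: F1*x1 + F2*x2 = F3*x3
F3 = F1 + F2 = 130 + 71 = 201 kg/hr
x3 = (F1*x1 + F2*x2)/F3
x3 = (130*0.27 + 71*0.61) / 201
x3 = 39.01%


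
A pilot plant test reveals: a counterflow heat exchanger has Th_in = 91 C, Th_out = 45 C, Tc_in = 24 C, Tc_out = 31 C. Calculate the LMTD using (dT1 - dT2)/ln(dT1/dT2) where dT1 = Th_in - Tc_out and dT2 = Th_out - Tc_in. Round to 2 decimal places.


dT1 = Th_in - Tc_out = 91 - 31 = 60
dT2 = Th_out - Tc_in = 45 - 24 = 21
LMTD = (dT1 - dT2) / ln(dT1/dT2)
LMTD = (60 - 21) / ln(60/21)
LMTD = 37.15 K


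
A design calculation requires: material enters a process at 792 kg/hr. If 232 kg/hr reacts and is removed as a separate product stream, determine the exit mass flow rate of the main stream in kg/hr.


Steady-state mass balance on the main outlet: F_out = F_in - F_removed
F_out = 792 - 232
F_out = 560 kg/hr


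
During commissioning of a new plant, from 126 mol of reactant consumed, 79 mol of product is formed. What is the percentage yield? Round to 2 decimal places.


Yield = (moles product / moles consumed) * 100%
Yield = (79 / 126) * 100
Yield = 0.627 * 100
Yield = 62.70%


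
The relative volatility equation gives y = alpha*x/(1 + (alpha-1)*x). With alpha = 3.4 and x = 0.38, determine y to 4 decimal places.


y = alpha*x / (1 + (alpha-1)*x)
y = 3.4*0.38 / (1 + (3.4-1)*0.38)
y = 1.292 / (1 + 0.912)
y = 1.292 / 1.912
y = 0.6757


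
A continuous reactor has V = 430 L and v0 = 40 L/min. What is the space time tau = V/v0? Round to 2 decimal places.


tau = V / v0
tau = 430 / 40
tau = 10.75 min


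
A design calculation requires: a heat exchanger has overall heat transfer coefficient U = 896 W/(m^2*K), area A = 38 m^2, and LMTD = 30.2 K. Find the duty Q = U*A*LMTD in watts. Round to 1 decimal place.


Q = U * A * LMTD
Q = 896 * 38 * 30.2
Q = 1028249.6 W


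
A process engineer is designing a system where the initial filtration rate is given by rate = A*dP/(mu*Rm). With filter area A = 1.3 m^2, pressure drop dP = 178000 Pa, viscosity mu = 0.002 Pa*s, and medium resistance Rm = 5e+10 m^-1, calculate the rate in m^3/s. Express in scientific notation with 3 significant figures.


rate = A * dP / (mu * Rm)
rate = 1.3 * 178000 / (0.002 * 5e+10)
rate = 231400.0 / 1.000e+08
rate = 2.31e-03 m^3/s


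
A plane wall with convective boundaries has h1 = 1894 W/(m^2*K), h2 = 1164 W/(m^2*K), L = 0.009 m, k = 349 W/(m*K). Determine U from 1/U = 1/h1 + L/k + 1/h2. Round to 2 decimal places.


1/U = 1/h1 + L/k + 1/h2
1/U = 1/1894 + 0.009/349 + 1/1164
1/U = 0.0005279831 + 2.5788e-05 + 0.0008591065
1/U = 0.0014128776
U = 707.78 W/(m^2*K)


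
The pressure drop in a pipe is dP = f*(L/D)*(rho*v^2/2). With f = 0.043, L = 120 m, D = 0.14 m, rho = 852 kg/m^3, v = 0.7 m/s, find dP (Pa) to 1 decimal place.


dP = f * (L/D) * (rho*v^2/2)
dP = 0.043 * (120/0.14) * (852*0.7^2/2)
L/D = 857.14285714
rho*v^2/2 = 852*0.49/2 = 208.74
dP = 0.043 * 857.14285714 * 208.74
dP = 7693.6 Pa


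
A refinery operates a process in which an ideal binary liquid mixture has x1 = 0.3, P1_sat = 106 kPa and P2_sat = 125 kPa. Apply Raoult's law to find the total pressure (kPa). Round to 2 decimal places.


P = x1*P1_sat + x2*P2_sat
x2 = 1 - x1 = 1 - 0.3 = 0.7
P = 0.3*106 + 0.7*125
P = 31.8 + 87.5
P = 119.30 kPa


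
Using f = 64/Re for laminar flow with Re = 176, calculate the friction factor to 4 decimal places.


f = 64 / Re
f = 64 / 176
f = 0.3636


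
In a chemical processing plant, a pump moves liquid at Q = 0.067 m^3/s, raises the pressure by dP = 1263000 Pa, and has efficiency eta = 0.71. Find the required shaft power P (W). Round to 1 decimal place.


P = Q * dP / eta
P = 0.067 * 1263000 / 0.71
P = 84621.0 / 0.71
P = 119184.5 W


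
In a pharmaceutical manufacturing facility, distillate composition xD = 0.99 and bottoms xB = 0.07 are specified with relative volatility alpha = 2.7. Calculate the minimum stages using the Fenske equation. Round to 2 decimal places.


N_min = ln((xD*(1-xB))/(xB*(1-xD))) / ln(alpha)
Numerator inside ln: 0.9207 / 0.0007 = 1315.285714
ln(1315.285714) = 7.181809
ln(alpha) = ln(2.7) = 0.993252
N_min = 7.181809 / 0.993252 = 7.23


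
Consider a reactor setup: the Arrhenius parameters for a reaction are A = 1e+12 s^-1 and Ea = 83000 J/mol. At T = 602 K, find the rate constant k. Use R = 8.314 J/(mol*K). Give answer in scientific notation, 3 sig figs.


k = A * exp(-Ea/(R*T))
k = 1e+12 * exp(-83000 / (8.314 * 602))
k = 1e+12 * exp(-16.583324)
k = 6.28e+04


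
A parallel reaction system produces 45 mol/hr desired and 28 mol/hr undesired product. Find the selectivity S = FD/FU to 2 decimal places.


S = desired product rate / undesired product rate
S = 45 / 28
S = 1.61


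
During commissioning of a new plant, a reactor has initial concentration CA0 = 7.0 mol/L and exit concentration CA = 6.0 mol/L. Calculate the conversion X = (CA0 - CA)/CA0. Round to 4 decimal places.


X = (CA0 - CA) / CA0
X = (7.0 - 6.0) / 7.0
X = 1.0 / 7.0
X = 0.1429


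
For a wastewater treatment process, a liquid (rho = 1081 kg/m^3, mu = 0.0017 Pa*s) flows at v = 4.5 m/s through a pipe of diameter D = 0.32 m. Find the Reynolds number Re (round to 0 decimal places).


Re = rho * v * D / mu
Re = 1081 * 4.5 * 0.32 / 0.0017
Re = 1556.64 / 0.0017
Re = 915671


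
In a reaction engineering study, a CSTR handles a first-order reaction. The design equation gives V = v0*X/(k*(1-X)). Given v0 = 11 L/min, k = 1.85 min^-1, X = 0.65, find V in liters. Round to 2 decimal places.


V = v0 * X / (k * (1 - X))
V = 11 * 0.65 / (1.85 * (1 - 0.65))
V = 7.15 / (1.85 * 0.35)
V = 7.15 / 0.6475
V = 11.04 L


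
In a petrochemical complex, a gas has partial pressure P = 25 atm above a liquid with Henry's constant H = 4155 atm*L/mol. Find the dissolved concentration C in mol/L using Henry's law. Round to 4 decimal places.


C = P / H
C = 25 / 4155
C = 0.0060 mol/L


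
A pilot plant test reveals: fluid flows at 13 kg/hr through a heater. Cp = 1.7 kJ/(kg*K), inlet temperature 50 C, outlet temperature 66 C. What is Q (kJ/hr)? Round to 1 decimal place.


Q = m_dot * Cp * (T2 - T1)
Q = 13 * 1.7 * (66 - 50)
Q = 13 * 1.7 * 16
Q = 353.6 kJ/hr


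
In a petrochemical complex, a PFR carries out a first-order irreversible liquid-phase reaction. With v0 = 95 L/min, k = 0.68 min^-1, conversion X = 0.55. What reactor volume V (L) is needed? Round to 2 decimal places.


V = (v0/k) * ln(1/(1-X))
V = (95/0.68) * ln(1/(1-0.55))
V = 139.705882 * ln(2.222222)
V = 139.705882 * 0.798508
V = 111.56 L


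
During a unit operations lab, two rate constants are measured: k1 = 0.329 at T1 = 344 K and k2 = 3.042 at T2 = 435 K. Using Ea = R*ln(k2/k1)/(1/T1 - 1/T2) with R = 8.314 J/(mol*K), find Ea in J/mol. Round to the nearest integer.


Ea = R * ln(k2/k1) / (1/T1 - 1/T2)
ln(k2/k1) = ln(3.042/0.329) = 2.2242127
1/T1 - 1/T2 = 1/344 - 1/435 = 0.000608126169
Ea = 8.314 * 2.2242127 / 0.000608126169
Ea = 30408 J/mol


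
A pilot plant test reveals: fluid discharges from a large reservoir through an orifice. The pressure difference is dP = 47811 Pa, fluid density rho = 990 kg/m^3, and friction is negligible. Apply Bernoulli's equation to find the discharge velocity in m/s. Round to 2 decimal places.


v = sqrt(2*dP/rho)
v = sqrt(2*47811/990)
v = sqrt(96.587879)
v = 9.83 m/s


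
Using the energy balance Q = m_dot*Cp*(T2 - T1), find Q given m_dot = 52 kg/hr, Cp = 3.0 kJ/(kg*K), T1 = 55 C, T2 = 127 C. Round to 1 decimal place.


Q = m_dot * Cp * (T2 - T1)
Q = 52 * 3.0 * (127 - 55)
Q = 52 * 3.0 * 72
Q = 11232.0 kJ/hr


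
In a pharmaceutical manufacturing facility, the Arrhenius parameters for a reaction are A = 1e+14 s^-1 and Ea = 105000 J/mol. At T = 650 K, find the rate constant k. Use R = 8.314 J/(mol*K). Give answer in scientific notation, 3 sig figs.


k = A * exp(-Ea/(R*T))
k = 1e+14 * exp(-105000 / (8.314 * 650))
k = 1e+14 * exp(-19.429692)
k = 3.65e+05


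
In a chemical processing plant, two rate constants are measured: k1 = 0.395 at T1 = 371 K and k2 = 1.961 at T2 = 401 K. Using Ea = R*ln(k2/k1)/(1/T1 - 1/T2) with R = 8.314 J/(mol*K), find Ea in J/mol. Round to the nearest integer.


Ea = R * ln(k2/k1) / (1/T1 - 1/T2)
ln(k2/k1) = ln(1.961/0.395) = 1.6023241
1/T1 - 1/T2 = 1/371 - 1/401 = 0.000201652204
Ea = 8.314 * 1.6023241 / 0.000201652204
Ea = 66063 J/mol


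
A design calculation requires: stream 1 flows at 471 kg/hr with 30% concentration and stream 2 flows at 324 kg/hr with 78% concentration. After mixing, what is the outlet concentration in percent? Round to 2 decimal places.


Mass balance on solute: F1*x1 + F2*x2 = F3*x3
F3 = F1 + F2 = 471 + 324 = 795 kg/hr
x3 = (F1*x1 + F2*x2)/F3
x3 = (471*0.3 + 324*0.78) / 795
x3 = 49.56%


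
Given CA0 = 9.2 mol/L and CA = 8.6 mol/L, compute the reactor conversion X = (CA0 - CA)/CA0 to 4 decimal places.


X = (CA0 - CA) / CA0
X = (9.2 - 8.6) / 9.2
X = 0.6 / 9.2
X = 0.0652


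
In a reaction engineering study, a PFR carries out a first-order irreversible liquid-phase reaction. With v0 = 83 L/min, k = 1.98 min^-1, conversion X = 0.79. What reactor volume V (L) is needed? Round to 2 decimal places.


V = (v0/k) * ln(1/(1-X))
V = (83/1.98) * ln(1/(1-0.79))
V = 41.919192 * ln(4.761905)
V = 41.919192 * 1.560648
V = 65.42 L


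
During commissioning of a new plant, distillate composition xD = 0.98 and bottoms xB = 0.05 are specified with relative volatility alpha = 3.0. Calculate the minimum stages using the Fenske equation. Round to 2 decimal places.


N_min = ln((xD*(1-xB))/(xB*(1-xD))) / ln(alpha)
Numerator inside ln: 0.931 / 0.001 = 931.0
ln(931.0) = 6.836259
ln(alpha) = ln(3.0) = 1.098612
N_min = 6.836259 / 1.098612 = 6.22


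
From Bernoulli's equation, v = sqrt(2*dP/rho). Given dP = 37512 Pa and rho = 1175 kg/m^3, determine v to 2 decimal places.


v = sqrt(2*dP/rho)
v = sqrt(2*37512/1175)
v = sqrt(63.850213)
v = 7.99 m/s


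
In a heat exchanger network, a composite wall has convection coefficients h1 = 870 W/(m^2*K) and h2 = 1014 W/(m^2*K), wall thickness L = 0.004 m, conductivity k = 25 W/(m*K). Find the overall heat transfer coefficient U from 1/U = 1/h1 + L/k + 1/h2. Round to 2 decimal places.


1/U = 1/h1 + L/k + 1/h2
1/U = 1/870 + 0.004/25 + 1/1014
1/U = 0.0011494253 + 0.00016 + 0.0009861933
1/U = 0.0022956186
U = 435.61 W/(m^2*K)


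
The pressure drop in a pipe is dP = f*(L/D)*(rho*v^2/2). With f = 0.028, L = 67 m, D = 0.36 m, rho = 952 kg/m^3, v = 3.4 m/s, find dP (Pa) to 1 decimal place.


dP = f * (L/D) * (rho*v^2/2)
dP = 0.028 * (67/0.36) * (952*3.4^2/2)
L/D = 186.11111111
rho*v^2/2 = 952*11.56/2 = 5502.56
dP = 0.028 * 186.11111111 * 5502.56
dP = 28674.5 Pa


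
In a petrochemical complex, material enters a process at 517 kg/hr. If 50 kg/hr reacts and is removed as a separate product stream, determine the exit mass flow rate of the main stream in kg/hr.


Steady-state mass balance on the main outlet: F_out = F_in - F_removed
F_out = 517 - 50
F_out = 467 kg/hr


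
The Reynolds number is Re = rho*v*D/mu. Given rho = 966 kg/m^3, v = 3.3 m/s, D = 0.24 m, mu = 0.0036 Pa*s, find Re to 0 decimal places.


Re = rho * v * D / mu
Re = 966 * 3.3 * 0.24 / 0.0036
Re = 765.072 / 0.0036
Re = 212520


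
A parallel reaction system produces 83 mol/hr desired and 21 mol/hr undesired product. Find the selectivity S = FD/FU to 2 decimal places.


S = desired product rate / undesired product rate
S = 83 / 21
S = 3.95


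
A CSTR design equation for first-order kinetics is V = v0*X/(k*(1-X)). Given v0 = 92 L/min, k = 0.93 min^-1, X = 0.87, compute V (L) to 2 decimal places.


V = v0 * X / (k * (1 - X))
V = 92 * 0.87 / (0.93 * (1 - 0.87))
V = 80.04 / (0.93 * 0.13)
V = 80.04 / 0.1209
V = 662.03 L


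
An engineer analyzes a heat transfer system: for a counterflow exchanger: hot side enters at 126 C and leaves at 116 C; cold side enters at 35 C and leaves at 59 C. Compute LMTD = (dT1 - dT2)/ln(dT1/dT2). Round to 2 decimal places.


dT1 = Th_in - Tc_out = 126 - 59 = 67
dT2 = Th_out - Tc_in = 116 - 35 = 81
LMTD = (dT1 - dT2) / ln(dT1/dT2)
LMTD = (67 - 81) / ln(67/81)
LMTD = 73.78 K


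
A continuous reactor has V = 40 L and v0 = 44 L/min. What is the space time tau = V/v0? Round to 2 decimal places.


tau = V / v0
tau = 40 / 44
tau = 0.91 min


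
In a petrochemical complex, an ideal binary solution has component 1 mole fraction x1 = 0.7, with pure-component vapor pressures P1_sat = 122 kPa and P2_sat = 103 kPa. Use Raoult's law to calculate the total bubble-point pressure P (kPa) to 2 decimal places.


P = x1*P1_sat + x2*P2_sat
x2 = 1 - x1 = 1 - 0.7 = 0.3
P = 0.7*122 + 0.3*103
P = 85.4 + 30.9
P = 116.30 kPa


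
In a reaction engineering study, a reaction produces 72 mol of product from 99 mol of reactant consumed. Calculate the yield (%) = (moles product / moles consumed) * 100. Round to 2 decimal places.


Yield = (moles product / moles consumed) * 100%
Yield = (72 / 99) * 100
Yield = 0.7273 * 100
Yield = 72.73%


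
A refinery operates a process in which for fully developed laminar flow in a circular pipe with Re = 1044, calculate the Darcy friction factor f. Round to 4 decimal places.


f = 64 / Re
f = 64 / 1044
f = 0.0613


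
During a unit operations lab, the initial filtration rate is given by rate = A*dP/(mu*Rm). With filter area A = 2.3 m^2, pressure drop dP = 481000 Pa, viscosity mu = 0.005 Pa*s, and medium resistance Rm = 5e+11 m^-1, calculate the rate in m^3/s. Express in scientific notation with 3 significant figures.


rate = A * dP / (mu * Rm)
rate = 2.3 * 481000 / (0.005 * 5e+11)
rate = 1106300.0 / 2.500e+09
rate = 4.43e-04 m^3/s


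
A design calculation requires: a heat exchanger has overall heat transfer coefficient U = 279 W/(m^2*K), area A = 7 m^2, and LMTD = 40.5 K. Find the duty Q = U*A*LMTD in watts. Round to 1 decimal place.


Q = U * A * LMTD
Q = 279 * 7 * 40.5
Q = 79096.5 W


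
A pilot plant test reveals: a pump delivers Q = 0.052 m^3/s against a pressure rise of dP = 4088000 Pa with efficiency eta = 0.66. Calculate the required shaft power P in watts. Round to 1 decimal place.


P = Q * dP / eta
P = 0.052 * 4088000 / 0.66
P = 212576.0 / 0.66
P = 322084.8 W


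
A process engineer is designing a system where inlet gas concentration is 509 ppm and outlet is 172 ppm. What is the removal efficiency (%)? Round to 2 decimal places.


Efficiency = (G_in - G_out) / G_in * 100%
Efficiency = (509 - 172) / 509 * 100
Efficiency = 337 / 509 * 100
Efficiency = 66.21%


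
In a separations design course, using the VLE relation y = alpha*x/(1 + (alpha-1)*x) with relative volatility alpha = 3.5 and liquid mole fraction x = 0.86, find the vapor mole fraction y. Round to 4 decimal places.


y = alpha*x / (1 + (alpha-1)*x)
y = 3.5*0.86 / (1 + (3.5-1)*0.86)
y = 3.01 / (1 + 2.15)
y = 3.01 / 3.15
y = 0.9556


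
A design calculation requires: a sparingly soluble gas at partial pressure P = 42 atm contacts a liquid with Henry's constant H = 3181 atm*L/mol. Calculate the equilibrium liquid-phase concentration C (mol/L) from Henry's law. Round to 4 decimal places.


C = P / H
C = 42 / 3181
C = 0.0132 mol/L


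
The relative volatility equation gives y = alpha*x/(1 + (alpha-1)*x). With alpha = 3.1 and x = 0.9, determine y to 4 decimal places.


y = alpha*x / (1 + (alpha-1)*x)
y = 3.1*0.9 / (1 + (3.1-1)*0.9)
y = 2.79 / (1 + 1.89)
y = 2.79 / 2.89
y = 0.9654


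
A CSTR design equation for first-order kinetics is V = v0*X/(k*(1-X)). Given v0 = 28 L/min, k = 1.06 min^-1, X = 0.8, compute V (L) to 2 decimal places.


V = v0 * X / (k * (1 - X))
V = 28 * 0.8 / (1.06 * (1 - 0.8))
V = 22.4 / (1.06 * 0.2)
V = 22.4 / 0.212
V = 105.66 L


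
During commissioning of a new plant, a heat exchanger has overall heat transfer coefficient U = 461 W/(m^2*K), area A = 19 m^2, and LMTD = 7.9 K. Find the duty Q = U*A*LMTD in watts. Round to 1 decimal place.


Q = U * A * LMTD
Q = 461 * 19 * 7.9
Q = 69196.1 W


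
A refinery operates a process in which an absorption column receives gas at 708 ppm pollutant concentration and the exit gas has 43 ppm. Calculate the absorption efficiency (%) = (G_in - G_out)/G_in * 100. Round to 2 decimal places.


Efficiency = (G_in - G_out) / G_in * 100%
Efficiency = (708 - 43) / 708 * 100
Efficiency = 665 / 708 * 100
Efficiency = 93.93%


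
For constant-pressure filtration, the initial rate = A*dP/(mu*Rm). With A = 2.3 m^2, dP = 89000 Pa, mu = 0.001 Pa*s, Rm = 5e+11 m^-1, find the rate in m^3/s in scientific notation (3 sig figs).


rate = A * dP / (mu * Rm)
rate = 2.3 * 89000 / (0.001 * 5e+11)
rate = 204700.0 / 5.000e+08
rate = 4.09e-04 m^3/s


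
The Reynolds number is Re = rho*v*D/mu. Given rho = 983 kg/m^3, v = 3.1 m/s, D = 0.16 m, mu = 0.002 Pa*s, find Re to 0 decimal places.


Re = rho * v * D / mu
Re = 983 * 3.1 * 0.16 / 0.002
Re = 487.568 / 0.002
Re = 243784


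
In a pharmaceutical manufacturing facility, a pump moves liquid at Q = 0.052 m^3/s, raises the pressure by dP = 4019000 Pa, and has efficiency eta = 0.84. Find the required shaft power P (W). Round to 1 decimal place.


P = Q * dP / eta
P = 0.052 * 4019000 / 0.84
P = 208988.0 / 0.84
P = 248795.2 W


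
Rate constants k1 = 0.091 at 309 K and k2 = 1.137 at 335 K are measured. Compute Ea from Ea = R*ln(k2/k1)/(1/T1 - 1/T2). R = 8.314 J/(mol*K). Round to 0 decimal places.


Ea = R * ln(k2/k1) / (1/T1 - 1/T2)
ln(k2/k1) = ln(1.137/0.091) = 2.525289
1/T1 - 1/T2 = 1/309 - 1/335 = 0.000251171328
Ea = 8.314 * 2.525289 / 0.000251171328
Ea = 83589 J/mol


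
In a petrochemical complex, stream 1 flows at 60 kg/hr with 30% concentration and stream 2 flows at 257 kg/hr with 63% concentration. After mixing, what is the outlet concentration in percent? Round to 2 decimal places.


Mass balance on solute: F1*x1 + F2*x2 = F3*x3
F3 = F1 + F2 = 60 + 257 = 317 kg/hr
x3 = (F1*x1 + F2*x2)/F3
x3 = (60*0.3 + 257*0.63) / 317
x3 = 56.75%


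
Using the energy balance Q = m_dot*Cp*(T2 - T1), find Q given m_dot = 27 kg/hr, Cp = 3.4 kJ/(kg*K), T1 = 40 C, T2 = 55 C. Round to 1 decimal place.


Q = m_dot * Cp * (T2 - T1)
Q = 27 * 3.4 * (55 - 40)
Q = 27 * 3.4 * 15
Q = 1377.0 kJ/hr


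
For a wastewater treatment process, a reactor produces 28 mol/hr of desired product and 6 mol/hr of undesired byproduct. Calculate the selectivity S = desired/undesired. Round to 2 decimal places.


S = desired product rate / undesired product rate
S = 28 / 6
S = 4.67


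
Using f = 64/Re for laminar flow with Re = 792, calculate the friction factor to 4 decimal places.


f = 64 / Re
f = 64 / 792
f = 0.0808


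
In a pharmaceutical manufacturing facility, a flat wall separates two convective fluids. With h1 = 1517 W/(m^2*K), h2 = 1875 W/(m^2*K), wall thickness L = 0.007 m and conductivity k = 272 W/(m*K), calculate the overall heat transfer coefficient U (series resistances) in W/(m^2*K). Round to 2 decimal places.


1/U = 1/h1 + L/k + 1/h2
1/U = 1/1517 + 0.007/272 + 1/1875
1/U = 0.0006591958 + 2.57353e-05 + 0.0005333333
1/U = 0.0012182644
U = 820.84 W/(m^2*K)


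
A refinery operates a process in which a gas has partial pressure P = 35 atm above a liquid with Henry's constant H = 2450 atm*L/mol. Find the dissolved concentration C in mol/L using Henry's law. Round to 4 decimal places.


C = P / H
C = 35 / 2450
C = 0.0143 mol/L


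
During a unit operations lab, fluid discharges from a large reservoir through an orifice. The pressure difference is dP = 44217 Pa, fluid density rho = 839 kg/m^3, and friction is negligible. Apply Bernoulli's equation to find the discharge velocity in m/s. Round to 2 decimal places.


v = sqrt(2*dP/rho)
v = sqrt(2*44217/839)
v = sqrt(105.404052)
v = 10.27 m/s


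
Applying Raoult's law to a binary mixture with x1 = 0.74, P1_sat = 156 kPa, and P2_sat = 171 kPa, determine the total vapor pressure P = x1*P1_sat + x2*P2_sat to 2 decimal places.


P = x1*P1_sat + x2*P2_sat
x2 = 1 - x1 = 1 - 0.74 = 0.26
P = 0.74*156 + 0.26*171
P = 115.44 + 44.46
P = 159.90 kPa


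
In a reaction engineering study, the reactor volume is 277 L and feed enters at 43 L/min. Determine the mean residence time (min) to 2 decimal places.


tau = V / v0
tau = 277 / 43
tau = 6.44 min


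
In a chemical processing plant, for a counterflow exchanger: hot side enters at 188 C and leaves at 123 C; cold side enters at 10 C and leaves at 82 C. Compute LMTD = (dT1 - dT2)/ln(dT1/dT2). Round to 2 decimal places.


dT1 = Th_in - Tc_out = 188 - 82 = 106
dT2 = Th_out - Tc_in = 123 - 10 = 113
LMTD = (dT1 - dT2) / ln(dT1/dT2)
LMTD = (106 - 113) / ln(106/113)
LMTD = 109.46 K


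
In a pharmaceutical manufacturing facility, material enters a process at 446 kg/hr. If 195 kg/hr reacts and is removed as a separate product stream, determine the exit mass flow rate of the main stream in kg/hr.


Steady-state mass balance on the main outlet: F_out = F_in - F_removed
F_out = 446 - 195
F_out = 251 kg/hr


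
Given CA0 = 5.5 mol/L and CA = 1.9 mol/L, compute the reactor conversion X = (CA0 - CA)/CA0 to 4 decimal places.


X = (CA0 - CA) / CA0
X = (5.5 - 1.9) / 5.5
X = 3.6 / 5.5
X = 0.6545


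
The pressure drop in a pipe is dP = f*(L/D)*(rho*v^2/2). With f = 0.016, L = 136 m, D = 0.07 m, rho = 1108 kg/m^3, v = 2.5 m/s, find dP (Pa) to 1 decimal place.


dP = f * (L/D) * (rho*v^2/2)
dP = 0.016 * (136/0.07) * (1108*2.5^2/2)
L/D = 1942.85714286
rho*v^2/2 = 1108*6.25/2 = 3462.5
dP = 0.016 * 1942.85714286 * 3462.5
dP = 107634.3 Pa


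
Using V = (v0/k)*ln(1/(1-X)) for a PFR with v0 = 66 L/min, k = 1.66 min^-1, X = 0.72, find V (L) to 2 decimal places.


V = (v0/k) * ln(1/(1-X))
V = (66/1.66) * ln(1/(1-0.72))
V = 39.759036 * ln(3.571429)
V = 39.759036 * 1.272966
V = 50.61 L


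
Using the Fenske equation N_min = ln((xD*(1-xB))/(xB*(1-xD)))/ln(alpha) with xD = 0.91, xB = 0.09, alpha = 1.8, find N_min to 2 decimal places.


N_min = ln((xD*(1-xB))/(xB*(1-xD))) / ln(alpha)
Numerator inside ln: 0.8281 / 0.0081 = 102.234568
ln(102.234568) = 4.62727
ln(alpha) = ln(1.8) = 0.587787
N_min = 4.62727 / 0.587787 = 7.87


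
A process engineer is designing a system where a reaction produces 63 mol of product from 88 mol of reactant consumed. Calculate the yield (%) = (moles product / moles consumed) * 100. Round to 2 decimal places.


Yield = (moles product / moles consumed) * 100%
Yield = (63 / 88) * 100
Yield = 0.7159 * 100
Yield = 71.59%


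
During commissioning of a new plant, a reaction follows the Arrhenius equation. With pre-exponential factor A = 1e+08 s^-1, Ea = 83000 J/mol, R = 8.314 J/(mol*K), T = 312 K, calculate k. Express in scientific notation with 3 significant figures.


k = A * exp(-Ea/(R*T))
k = 1e+08 * exp(-83000 / (8.314 * 312))
k = 1e+08 * exp(-31.997311)
k = 1.27e-06


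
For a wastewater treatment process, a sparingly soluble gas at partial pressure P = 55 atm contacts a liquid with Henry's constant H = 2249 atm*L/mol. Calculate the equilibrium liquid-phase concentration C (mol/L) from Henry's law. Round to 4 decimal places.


C = P / H
C = 55 / 2249
C = 0.0245 mol/L


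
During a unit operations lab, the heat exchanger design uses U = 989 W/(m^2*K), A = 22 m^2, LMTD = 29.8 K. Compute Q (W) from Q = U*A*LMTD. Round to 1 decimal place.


Q = U * A * LMTD
Q = 989 * 22 * 29.8
Q = 648388.4 W


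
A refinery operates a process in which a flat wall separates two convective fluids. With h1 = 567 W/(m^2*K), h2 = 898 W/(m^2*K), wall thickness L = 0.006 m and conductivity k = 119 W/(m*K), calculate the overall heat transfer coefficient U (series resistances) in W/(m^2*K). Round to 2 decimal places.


1/U = 1/h1 + L/k + 1/h2
1/U = 1/567 + 0.006/119 + 1/898
1/U = 0.0017636684 + 5.04202e-05 + 0.0011135857
1/U = 0.0029276743
U = 341.57 W/(m^2*K)


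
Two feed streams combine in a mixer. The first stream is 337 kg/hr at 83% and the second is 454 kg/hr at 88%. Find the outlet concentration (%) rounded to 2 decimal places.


Mass balance on solute: F1*x1 + F2*x2 = F3*x3
F3 = F1 + F2 = 337 + 454 = 791 kg/hr
x3 = (F1*x1 + F2*x2)/F3
x3 = (337*0.83 + 454*0.88) / 791
x3 = 85.87%


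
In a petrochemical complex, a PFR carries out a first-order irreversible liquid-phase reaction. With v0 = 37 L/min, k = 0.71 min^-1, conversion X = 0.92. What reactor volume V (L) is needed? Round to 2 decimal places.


V = (v0/k) * ln(1/(1-X))
V = (37/0.71) * ln(1/(1-0.92))
V = 52.112676 * ln(12.5)
V = 52.112676 * 2.525729
V = 131.62 L


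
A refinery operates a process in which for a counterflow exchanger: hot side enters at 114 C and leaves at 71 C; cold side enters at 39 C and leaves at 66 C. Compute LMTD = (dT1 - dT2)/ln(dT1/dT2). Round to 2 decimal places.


dT1 = Th_in - Tc_out = 114 - 66 = 48
dT2 = Th_out - Tc_in = 71 - 39 = 32
LMTD = (dT1 - dT2) / ln(dT1/dT2)
LMTD = (48 - 32) / ln(48/32)
LMTD = 39.46 K


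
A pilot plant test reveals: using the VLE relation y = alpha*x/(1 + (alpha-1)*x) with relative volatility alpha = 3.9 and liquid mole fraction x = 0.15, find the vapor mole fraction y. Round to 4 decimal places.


y = alpha*x / (1 + (alpha-1)*x)
y = 3.9*0.15 / (1 + (3.9-1)*0.15)
y = 0.585 / (1 + 0.435)
y = 0.585 / 1.435
y = 0.4077


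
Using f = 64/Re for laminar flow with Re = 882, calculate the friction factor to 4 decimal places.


f = 64 / Re
f = 64 / 882
f = 0.0726


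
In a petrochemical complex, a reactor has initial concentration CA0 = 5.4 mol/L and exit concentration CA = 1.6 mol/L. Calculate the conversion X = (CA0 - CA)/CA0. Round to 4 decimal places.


X = (CA0 - CA) / CA0
X = (5.4 - 1.6) / 5.4
X = 3.8 / 5.4
X = 0.7037


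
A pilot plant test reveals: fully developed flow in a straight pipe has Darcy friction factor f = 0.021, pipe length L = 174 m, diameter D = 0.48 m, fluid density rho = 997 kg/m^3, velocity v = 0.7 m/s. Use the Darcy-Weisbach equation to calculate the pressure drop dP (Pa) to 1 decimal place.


dP = f * (L/D) * (rho*v^2/2)
dP = 0.021 * (174/0.48) * (997*0.7^2/2)
L/D = 362.5
rho*v^2/2 = 997*0.49/2 = 244.265
dP = 0.021 * 362.5 * 244.265
dP = 1859.5 Pa


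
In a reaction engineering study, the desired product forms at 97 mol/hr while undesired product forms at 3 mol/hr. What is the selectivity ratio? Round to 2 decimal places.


S = desired product rate / undesired product rate
S = 97 / 3
S = 32.33


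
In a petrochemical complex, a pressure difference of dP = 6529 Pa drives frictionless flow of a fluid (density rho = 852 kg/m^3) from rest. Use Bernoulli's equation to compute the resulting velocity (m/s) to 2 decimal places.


v = sqrt(2*dP/rho)
v = sqrt(2*6529/852)
v = sqrt(15.326291)
v = 3.91 m/s


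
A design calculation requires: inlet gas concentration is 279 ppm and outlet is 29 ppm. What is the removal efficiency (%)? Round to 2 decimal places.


Efficiency = (G_in - G_out) / G_in * 100%
Efficiency = (279 - 29) / 279 * 100
Efficiency = 250 / 279 * 100
Efficiency = 89.61%


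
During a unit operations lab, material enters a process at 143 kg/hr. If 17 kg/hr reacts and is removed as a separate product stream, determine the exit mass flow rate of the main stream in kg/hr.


Steady-state mass balance on the main outlet: F_out = F_in - F_removed
F_out = 143 - 17
F_out = 126 kg/hr


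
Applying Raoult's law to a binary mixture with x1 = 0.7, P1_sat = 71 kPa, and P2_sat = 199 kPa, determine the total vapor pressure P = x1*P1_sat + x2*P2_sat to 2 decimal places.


P = x1*P1_sat + x2*P2_sat
x2 = 1 - x1 = 1 - 0.7 = 0.3
P = 0.7*71 + 0.3*199
P = 49.7 + 59.7
P = 109.40 kPa


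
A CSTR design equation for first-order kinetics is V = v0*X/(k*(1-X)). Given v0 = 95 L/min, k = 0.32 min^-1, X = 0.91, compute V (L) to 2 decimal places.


V = v0 * X / (k * (1 - X))
V = 95 * 0.91 / (0.32 * (1 - 0.91))
V = 86.45 / (0.32 * 0.09)
V = 86.45 / 0.0288
V = 3001.74 L


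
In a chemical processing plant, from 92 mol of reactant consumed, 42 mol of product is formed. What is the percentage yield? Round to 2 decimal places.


Yield = (moles product / moles consumed) * 100%
Yield = (42 / 92) * 100
Yield = 0.4565 * 100
Yield = 45.65%


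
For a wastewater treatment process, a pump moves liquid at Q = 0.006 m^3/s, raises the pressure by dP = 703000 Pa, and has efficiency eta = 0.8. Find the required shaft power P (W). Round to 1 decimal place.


P = Q * dP / eta
P = 0.006 * 703000 / 0.8
P = 4218.0 / 0.8
P = 5272.5 W


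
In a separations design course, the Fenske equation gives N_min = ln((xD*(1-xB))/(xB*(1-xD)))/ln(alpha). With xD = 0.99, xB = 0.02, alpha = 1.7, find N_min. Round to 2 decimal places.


N_min = ln((xD*(1-xB))/(xB*(1-xD))) / ln(alpha)
Numerator inside ln: 0.9702 / 0.0002 = 4851.0
ln(4851.0) = 8.48694
ln(alpha) = ln(1.7) = 0.530628
N_min = 8.48694 / 0.530628 = 15.99


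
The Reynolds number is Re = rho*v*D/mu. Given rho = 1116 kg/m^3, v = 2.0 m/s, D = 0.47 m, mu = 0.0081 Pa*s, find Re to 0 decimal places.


Re = rho * v * D / mu
Re = 1116 * 2.0 * 0.47 / 0.0081
Re = 1049.04 / 0.0081
Re = 129511


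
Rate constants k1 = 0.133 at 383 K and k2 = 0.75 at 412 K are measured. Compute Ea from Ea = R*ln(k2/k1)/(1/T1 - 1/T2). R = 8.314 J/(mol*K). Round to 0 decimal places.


Ea = R * ln(k2/k1) / (1/T1 - 1/T2)
ln(k2/k1) = ln(0.75/0.133) = 1.7297241
1/T1 - 1/T2 = 1/383 - 1/412 = 0.000183781591
Ea = 8.314 * 1.7297241 / 0.000183781591
Ea = 78250 J/mol


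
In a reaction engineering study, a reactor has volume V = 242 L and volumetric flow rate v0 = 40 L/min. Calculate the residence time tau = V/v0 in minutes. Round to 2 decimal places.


tau = V / v0
tau = 242 / 40
tau = 6.05 min


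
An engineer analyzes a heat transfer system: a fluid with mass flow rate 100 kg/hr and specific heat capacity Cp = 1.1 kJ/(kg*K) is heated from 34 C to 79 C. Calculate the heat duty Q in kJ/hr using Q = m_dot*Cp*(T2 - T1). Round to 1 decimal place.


Q = m_dot * Cp * (T2 - T1)
Q = 100 * 1.1 * (79 - 34)
Q = 100 * 1.1 * 45
Q = 4950.0 kJ/hr


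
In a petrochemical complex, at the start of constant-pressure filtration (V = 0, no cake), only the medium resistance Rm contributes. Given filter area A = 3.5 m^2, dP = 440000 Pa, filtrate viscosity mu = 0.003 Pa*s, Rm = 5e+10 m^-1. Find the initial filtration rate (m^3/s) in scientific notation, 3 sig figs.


rate = A * dP / (mu * Rm)
rate = 3.5 * 440000 / (0.003 * 5e+10)
rate = 1540000.0 / 1.500e+08
rate = 1.03e-02 m^3/s


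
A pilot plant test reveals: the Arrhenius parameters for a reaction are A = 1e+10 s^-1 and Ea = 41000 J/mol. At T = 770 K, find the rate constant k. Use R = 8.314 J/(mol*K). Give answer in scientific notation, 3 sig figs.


k = A * exp(-Ea/(R*T))
k = 1e+10 * exp(-41000 / (8.314 * 770))
k = 1e+10 * exp(-6.404469)
k = 1.65e+07


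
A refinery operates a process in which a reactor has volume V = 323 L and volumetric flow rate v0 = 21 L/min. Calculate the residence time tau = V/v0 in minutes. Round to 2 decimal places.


tau = V / v0
tau = 323 / 21
tau = 15.38 min


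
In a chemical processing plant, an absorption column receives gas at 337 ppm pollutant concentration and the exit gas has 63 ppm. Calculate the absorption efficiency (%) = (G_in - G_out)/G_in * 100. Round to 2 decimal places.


Efficiency = (G_in - G_out) / G_in * 100%
Efficiency = (337 - 63) / 337 * 100
Efficiency = 274 / 337 * 100
Efficiency = 81.31%


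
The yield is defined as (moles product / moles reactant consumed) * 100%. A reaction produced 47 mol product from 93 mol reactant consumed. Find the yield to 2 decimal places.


Yield = (moles product / moles consumed) * 100%
Yield = (47 / 93) * 100
Yield = 0.5054 * 100
Yield = 50.54%


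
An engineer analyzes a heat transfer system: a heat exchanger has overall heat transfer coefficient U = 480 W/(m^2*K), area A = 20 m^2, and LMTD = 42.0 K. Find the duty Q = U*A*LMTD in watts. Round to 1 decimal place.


Q = U * A * LMTD
Q = 480 * 20 * 42.0
Q = 403200.0 W


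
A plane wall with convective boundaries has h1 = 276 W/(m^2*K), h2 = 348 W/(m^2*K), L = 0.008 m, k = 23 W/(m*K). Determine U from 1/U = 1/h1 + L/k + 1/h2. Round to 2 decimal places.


1/U = 1/h1 + L/k + 1/h2
1/U = 1/276 + 0.008/23 + 1/348
1/U = 0.0036231884 + 0.0003478261 + 0.0028735632
1/U = 0.0068445777
U = 146.10 W/(m^2*K)


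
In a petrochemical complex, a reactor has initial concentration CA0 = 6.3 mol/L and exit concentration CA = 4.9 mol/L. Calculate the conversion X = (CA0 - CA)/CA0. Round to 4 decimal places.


X = (CA0 - CA) / CA0
X = (6.3 - 4.9) / 6.3
X = 1.4 / 6.3
X = 0.2222


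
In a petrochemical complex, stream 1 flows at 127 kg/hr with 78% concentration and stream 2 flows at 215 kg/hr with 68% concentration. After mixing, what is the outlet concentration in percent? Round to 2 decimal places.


Mass balance on solute: F1*x1 + F2*x2 = F3*x3
F3 = F1 + F2 = 127 + 215 = 342 kg/hr
x3 = (F1*x1 + F2*x2)/F3
x3 = (127*0.78 + 215*0.68) / 342
x3 = 71.71%
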